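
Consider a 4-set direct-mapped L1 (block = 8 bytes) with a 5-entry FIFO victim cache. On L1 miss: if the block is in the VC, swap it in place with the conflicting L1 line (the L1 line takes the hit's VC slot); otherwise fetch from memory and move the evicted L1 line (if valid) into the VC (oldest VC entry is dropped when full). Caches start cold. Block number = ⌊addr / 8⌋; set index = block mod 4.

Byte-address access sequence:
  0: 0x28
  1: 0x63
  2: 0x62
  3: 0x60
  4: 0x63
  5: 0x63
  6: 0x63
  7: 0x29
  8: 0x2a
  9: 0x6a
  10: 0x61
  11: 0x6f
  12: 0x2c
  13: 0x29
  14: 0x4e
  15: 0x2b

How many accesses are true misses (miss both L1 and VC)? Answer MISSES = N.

MISSES = 4

#0 0x28→b5/s1 MISS; vc=[]
#1 0x63→b12/s0 MISS; vc=[]
#2 0x62→b12/s0 L1-HIT; vc=[]
#3 0x60→b12/s0 L1-HIT; vc=[]
#4 0x63→b12/s0 L1-HIT; vc=[]
#5 0x63→b12/s0 L1-HIT; vc=[]
#6 0x63→b12/s0 L1-HIT; vc=[]
#7 0x29→b5/s1 L1-HIT; vc=[]
#8 0x2a→b5/s1 L1-HIT; vc=[]
#9 0x6a→b13/s1 MISS; vc=[5]
#10 0x61→b12/s0 L1-HIT; vc=[5]
#11 0x6f→b13/s1 L1-HIT; vc=[5]
#12 0x2c→b5/s1 VC-HIT; vc=[13]
#13 0x29→b5/s1 L1-HIT; vc=[13]
#14 0x4e→b9/s1 MISS; vc=[13,5]
#15 0x2b→b5/s1 VC-HIT; vc=[13,9]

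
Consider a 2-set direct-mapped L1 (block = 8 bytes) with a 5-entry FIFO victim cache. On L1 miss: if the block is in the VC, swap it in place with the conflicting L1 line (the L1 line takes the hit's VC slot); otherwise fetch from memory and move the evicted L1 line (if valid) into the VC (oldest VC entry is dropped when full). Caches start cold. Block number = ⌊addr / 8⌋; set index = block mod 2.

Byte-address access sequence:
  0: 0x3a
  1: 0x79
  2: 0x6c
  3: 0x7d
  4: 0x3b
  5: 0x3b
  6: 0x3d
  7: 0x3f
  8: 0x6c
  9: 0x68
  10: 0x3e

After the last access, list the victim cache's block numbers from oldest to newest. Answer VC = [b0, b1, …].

#0 0x3a→b7/s1 MISS; vc=[]
#1 0x79→b15/s1 MISS; vc=[7]
#2 0x6c→b13/s1 MISS; vc=[7,15]
#3 0x7d→b15/s1 VC-HIT; vc=[7,13]
#4 0x3b→b7/s1 VC-HIT; vc=[15,13]
#5 0x3b→b7/s1 L1-HIT; vc=[15,13]
#6 0x3d→b7/s1 L1-HIT; vc=[15,13]
#7 0x3f→b7/s1 L1-HIT; vc=[15,13]
#8 0x6c→b13/s1 VC-HIT; vc=[15,7]
#9 0x68→b13/s1 L1-HIT; vc=[15,7]
#10 0x3e→b7/s1 VC-HIT; vc=[15,13]

VC = [15, 13]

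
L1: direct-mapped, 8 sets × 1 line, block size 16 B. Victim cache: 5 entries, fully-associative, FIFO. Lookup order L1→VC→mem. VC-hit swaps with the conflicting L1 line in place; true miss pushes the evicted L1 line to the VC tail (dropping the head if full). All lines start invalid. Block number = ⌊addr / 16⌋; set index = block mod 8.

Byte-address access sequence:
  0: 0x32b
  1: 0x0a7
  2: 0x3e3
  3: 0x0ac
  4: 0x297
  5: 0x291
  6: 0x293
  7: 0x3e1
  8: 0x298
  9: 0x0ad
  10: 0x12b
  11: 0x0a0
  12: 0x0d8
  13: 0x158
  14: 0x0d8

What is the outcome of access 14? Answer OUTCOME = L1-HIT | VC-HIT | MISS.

  [0] addr=0x32b blk=50 s=2: MISS | VC []
  [1] addr=0xa7 blk=10 s=2: MISS | VC [50]
  [2] addr=0x3e3 blk=62 s=6: MISS | VC [50]
  [3] addr=0xac blk=10 s=2: L1-HIT | VC [50]
  [4] addr=0x297 blk=41 s=1: MISS | VC [50]
  [5] addr=0x291 blk=41 s=1: L1-HIT | VC [50]
  [6] addr=0x293 blk=41 s=1: L1-HIT | VC [50]
  [7] addr=0x3e1 blk=62 s=6: L1-HIT | VC [50]
  [8] addr=0x298 blk=41 s=1: L1-HIT | VC [50]
  [9] addr=0xad blk=10 s=2: L1-HIT | VC [50]
  [10] addr=0x12b blk=18 s=2: MISS | VC [50, 10]
  [11] addr=0xa0 blk=10 s=2: VC-HIT | VC [50, 18]
  [12] addr=0xd8 blk=13 s=5: MISS | VC [50, 18]
  [13] addr=0x158 blk=21 s=5: MISS | VC [50, 18, 13]
  [14] addr=0xd8 blk=13 s=5: VC-HIT | VC [50, 18, 21]

OUTCOME = VC-HIT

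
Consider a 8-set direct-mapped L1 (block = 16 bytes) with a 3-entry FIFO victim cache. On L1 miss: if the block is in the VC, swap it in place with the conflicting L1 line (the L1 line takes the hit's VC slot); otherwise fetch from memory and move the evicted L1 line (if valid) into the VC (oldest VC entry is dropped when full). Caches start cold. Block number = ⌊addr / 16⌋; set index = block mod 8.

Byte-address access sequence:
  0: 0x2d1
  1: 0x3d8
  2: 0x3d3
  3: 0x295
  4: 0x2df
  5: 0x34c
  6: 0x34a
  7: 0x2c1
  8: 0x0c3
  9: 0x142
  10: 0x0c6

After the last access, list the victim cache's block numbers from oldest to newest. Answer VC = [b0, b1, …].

VC = [52, 44, 20]

0: 0x2d1 (blk 45, set 5) → MISS  vc=[]
1: 0x3d8 (blk 61, set 5) → MISS  vc=[45]
2: 0x3d3 (blk 61, set 5) → L1-HIT  vc=[45]
3: 0x295 (blk 41, set 1) → MISS  vc=[45]
4: 0x2df (blk 45, set 5) → VC-HIT  vc=[61]
5: 0x34c (blk 52, set 4) → MISS  vc=[61]
6: 0x34a (blk 52, set 4) → L1-HIT  vc=[61]
7: 0x2c1 (blk 44, set 4) → MISS  vc=[61, 52]
8: 0xc3 (blk 12, set 4) → MISS  vc=[61, 52, 44]
9: 0x142 (blk 20, set 4) → MISS  vc=[52, 44, 12]
10: 0xc6 (blk 12, set 4) → VC-HIT  vc=[52, 44, 20]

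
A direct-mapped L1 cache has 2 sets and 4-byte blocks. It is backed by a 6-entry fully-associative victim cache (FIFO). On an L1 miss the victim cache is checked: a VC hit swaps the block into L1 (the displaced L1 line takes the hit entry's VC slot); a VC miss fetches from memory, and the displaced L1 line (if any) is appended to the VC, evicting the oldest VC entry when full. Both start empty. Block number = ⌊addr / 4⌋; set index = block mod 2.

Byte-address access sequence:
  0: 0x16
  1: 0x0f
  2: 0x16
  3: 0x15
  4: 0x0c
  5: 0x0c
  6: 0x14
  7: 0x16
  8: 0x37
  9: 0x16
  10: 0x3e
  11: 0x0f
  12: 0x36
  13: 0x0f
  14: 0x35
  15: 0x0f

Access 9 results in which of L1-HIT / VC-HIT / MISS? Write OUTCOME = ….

OUTCOME = VC-HIT

#0 0x16→b5/s1 MISS; vc=[]
#1 0xf→b3/s1 MISS; vc=[5]
#2 0x16→b5/s1 VC-HIT; vc=[3]
#3 0x15→b5/s1 L1-HIT; vc=[3]
#4 0xc→b3/s1 VC-HIT; vc=[5]
#5 0xc→b3/s1 L1-HIT; vc=[5]
#6 0x14→b5/s1 VC-HIT; vc=[3]
#7 0x16→b5/s1 L1-HIT; vc=[3]
#8 0x37→b13/s1 MISS; vc=[3,5]
#9 0x16→b5/s1 VC-HIT; vc=[3,13]
#10 0x3e→b15/s1 MISS; vc=[3,13,5]
#11 0xf→b3/s1 VC-HIT; vc=[15,13,5]
#12 0x36→b13/s1 VC-HIT; vc=[15,3,5]
#13 0xf→b3/s1 VC-HIT; vc=[15,13,5]
#14 0x35→b13/s1 VC-HIT; vc=[15,3,5]
#15 0xf→b3/s1 VC-HIT; vc=[15,13,5]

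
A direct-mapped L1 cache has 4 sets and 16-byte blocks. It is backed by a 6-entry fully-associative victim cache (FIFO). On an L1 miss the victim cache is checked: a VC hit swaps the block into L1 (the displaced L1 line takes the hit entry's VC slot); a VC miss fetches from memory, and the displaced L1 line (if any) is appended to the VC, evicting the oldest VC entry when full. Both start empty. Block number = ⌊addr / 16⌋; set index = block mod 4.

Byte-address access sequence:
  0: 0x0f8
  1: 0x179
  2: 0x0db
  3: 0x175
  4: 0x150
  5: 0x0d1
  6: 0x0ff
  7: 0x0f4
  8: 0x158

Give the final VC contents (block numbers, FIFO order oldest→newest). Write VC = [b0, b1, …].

0: 0xf8 (blk 15, set 3) → MISS  vc=[]
1: 0x179 (blk 23, set 3) → MISS  vc=[15]
2: 0xdb (blk 13, set 1) → MISS  vc=[15]
3: 0x175 (blk 23, set 3) → L1-HIT  vc=[15]
4: 0x150 (blk 21, set 1) → MISS  vc=[15, 13]
5: 0xd1 (blk 13, set 1) → VC-HIT  vc=[15, 21]
6: 0xff (blk 15, set 3) → VC-HIT  vc=[23, 21]
7: 0xf4 (blk 15, set 3) → L1-HIT  vc=[23, 21]
8: 0x158 (blk 21, set 1) → VC-HIT  vc=[23, 13]

VC = [23, 13]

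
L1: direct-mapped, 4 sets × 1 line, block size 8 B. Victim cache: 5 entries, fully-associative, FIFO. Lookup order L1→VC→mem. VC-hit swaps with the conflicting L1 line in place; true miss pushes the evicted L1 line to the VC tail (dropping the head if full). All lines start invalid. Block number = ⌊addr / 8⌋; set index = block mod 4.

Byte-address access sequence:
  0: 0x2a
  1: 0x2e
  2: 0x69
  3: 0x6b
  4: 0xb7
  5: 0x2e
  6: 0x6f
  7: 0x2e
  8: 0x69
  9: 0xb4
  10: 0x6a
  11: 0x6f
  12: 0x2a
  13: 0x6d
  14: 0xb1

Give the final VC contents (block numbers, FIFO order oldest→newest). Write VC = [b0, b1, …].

#0 0x2a→b5/s1 MISS; vc=[]
#1 0x2e→b5/s1 L1-HIT; vc=[]
#2 0x69→b13/s1 MISS; vc=[5]
#3 0x6b→b13/s1 L1-HIT; vc=[5]
#4 0xb7→b22/s2 MISS; vc=[5]
#5 0x2e→b5/s1 VC-HIT; vc=[13]
#6 0x6f→b13/s1 VC-HIT; vc=[5]
#7 0x2e→b5/s1 VC-HIT; vc=[13]
#8 0x69→b13/s1 VC-HIT; vc=[5]
#9 0xb4→b22/s2 L1-HIT; vc=[5]
#10 0x6a→b13/s1 L1-HIT; vc=[5]
#11 0x6f→b13/s1 L1-HIT; vc=[5]
#12 0x2a→b5/s1 VC-HIT; vc=[13]
#13 0x6d→b13/s1 VC-HIT; vc=[5]
#14 0xb1→b22/s2 L1-HIT; vc=[5]

VC = [5]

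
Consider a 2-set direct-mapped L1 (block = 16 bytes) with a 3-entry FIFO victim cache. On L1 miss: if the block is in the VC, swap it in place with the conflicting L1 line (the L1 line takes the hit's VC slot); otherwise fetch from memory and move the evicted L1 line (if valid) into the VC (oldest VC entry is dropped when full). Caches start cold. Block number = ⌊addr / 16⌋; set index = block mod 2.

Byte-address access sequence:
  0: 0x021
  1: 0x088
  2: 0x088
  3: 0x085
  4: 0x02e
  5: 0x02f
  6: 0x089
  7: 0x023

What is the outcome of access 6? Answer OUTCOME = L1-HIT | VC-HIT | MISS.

OUTCOME = VC-HIT

  [0] addr=0x21 blk=2 s=0: MISS | VC []
  [1] addr=0x88 blk=8 s=0: MISS | VC [2]
  [2] addr=0x88 blk=8 s=0: L1-HIT | VC [2]
  [3] addr=0x85 blk=8 s=0: L1-HIT | VC [2]
  [4] addr=0x2e blk=2 s=0: VC-HIT | VC [8]
  [5] addr=0x2f blk=2 s=0: L1-HIT | VC [8]
  [6] addr=0x89 blk=8 s=0: VC-HIT | VC [2]
  [7] addr=0x23 blk=2 s=0: VC-HIT | VC [8]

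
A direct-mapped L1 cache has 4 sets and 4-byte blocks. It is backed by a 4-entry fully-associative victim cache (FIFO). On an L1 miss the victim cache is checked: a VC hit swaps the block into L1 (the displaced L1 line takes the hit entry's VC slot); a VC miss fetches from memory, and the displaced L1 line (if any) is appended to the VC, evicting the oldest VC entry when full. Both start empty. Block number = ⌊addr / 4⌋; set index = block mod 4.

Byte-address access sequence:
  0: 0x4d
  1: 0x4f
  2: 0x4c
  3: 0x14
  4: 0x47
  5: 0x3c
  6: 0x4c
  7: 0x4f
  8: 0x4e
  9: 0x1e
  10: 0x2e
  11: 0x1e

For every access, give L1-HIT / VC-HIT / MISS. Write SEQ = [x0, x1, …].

  [0] addr=0x4d blk=19 s=3: MISS | VC []
  [1] addr=0x4f blk=19 s=3: L1-HIT | VC []
  [2] addr=0x4c blk=19 s=3: L1-HIT | VC []
  [3] addr=0x14 blk=5 s=1: MISS | VC []
  [4] addr=0x47 blk=17 s=1: MISS | VC [5]
  [5] addr=0x3c blk=15 s=3: MISS | VC [5, 19]
  [6] addr=0x4c blk=19 s=3: VC-HIT | VC [5, 15]
  [7] addr=0x4f blk=19 s=3: L1-HIT | VC [5, 15]
  [8] addr=0x4e blk=19 s=3: L1-HIT | VC [5, 15]
  [9] addr=0x1e blk=7 s=3: MISS | VC [5, 15, 19]
  [10] addr=0x2e blk=11 s=3: MISS | VC [5, 15, 19, 7]
  [11] addr=0x1e blk=7 s=3: VC-HIT | VC [5, 15, 19, 11]

SEQ = [MISS, L1-HIT, L1-HIT, MISS, MISS, MISS, VC-HIT, L1-HIT, L1-HIT, MISS, MISS, VC-HIT]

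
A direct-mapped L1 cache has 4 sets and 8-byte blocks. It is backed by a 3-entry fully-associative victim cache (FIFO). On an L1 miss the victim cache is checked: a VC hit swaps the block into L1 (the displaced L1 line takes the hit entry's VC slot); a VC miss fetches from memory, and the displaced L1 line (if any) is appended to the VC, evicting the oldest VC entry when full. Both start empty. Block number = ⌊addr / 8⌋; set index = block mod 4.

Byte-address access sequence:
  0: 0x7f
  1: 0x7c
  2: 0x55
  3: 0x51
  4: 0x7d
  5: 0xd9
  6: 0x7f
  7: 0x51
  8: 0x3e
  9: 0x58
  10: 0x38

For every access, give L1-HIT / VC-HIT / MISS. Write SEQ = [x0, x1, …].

  [0] addr=0x7f blk=15 s=3: MISS | VC []
  [1] addr=0x7c blk=15 s=3: L1-HIT | VC []
  [2] addr=0x55 blk=10 s=2: MISS | VC []
  [3] addr=0x51 blk=10 s=2: L1-HIT | VC []
  [4] addr=0x7d blk=15 s=3: L1-HIT | VC []
  [5] addr=0xd9 blk=27 s=3: MISS | VC [15]
  [6] addr=0x7f blk=15 s=3: VC-HIT | VC [27]
  [7] addr=0x51 blk=10 s=2: L1-HIT | VC [27]
  [8] addr=0x3e blk=7 s=3: MISS | VC [27, 15]
  [9] addr=0x58 blk=11 s=3: MISS | VC [27, 15, 7]
  [10] addr=0x38 blk=7 s=3: VC-HIT | VC [27, 15, 11]

SEQ = [MISS, L1-HIT, MISS, L1-HIT, L1-HIT, MISS, VC-HIT, L1-HIT, MISS, MISS, VC-HIT]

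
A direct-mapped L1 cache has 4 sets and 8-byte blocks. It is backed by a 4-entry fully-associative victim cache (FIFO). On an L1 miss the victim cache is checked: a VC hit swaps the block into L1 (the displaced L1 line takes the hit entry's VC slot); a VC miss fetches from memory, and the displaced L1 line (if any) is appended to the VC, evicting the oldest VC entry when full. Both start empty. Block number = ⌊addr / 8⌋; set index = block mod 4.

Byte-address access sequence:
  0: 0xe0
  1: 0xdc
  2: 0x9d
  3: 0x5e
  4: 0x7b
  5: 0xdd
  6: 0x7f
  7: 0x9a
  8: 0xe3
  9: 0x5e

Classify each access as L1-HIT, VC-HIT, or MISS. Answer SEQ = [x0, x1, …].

#0 0xe0→b28/s0 MISS; vc=[]
#1 0xdc→b27/s3 MISS; vc=[]
#2 0x9d→b19/s3 MISS; vc=[27]
#3 0x5e→b11/s3 MISS; vc=[27,19]
#4 0x7b→b15/s3 MISS; vc=[27,19,11]
#5 0xdd→b27/s3 VC-HIT; vc=[15,19,11]
#6 0x7f→b15/s3 VC-HIT; vc=[27,19,11]
#7 0x9a→b19/s3 VC-HIT; vc=[27,15,11]
#8 0xe3→b28/s0 L1-HIT; vc=[27,15,11]
#9 0x5e→b11/s3 VC-HIT; vc=[27,15,19]

SEQ = [MISS, MISS, MISS, MISS, MISS, VC-HIT, VC-HIT, VC-HIT, L1-HIT, VC-HIT]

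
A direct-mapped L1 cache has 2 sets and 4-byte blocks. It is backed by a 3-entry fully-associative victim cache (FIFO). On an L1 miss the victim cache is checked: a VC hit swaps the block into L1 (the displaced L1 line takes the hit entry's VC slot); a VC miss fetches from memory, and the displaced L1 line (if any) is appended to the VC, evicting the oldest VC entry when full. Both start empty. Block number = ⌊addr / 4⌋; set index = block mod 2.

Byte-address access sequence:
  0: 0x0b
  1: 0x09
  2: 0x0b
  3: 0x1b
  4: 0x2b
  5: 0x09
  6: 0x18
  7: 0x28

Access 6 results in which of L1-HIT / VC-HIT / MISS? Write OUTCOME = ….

#0 0xb→b2/s0 MISS; vc=[]
#1 0x9→b2/s0 L1-HIT; vc=[]
#2 0xb→b2/s0 L1-HIT; vc=[]
#3 0x1b→b6/s0 MISS; vc=[2]
#4 0x2b→b10/s0 MISS; vc=[2,6]
#5 0x9→b2/s0 VC-HIT; vc=[10,6]
#6 0x18→b6/s0 VC-HIT; vc=[10,2]
#7 0x28→b10/s0 VC-HIT; vc=[6,2]

OUTCOME = VC-HIT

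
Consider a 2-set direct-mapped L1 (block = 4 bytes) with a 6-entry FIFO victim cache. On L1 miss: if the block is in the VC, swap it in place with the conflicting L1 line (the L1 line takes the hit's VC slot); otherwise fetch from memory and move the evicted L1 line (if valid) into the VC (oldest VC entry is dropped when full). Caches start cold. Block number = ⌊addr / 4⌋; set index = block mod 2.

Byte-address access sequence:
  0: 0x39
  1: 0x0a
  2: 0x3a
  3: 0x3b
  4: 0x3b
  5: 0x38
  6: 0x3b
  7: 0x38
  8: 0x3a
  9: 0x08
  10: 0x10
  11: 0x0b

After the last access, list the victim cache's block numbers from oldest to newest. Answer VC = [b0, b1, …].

VC = [14, 4]

  [0] addr=0x39 blk=14 s=0: MISS | VC []
  [1] addr=0xa blk=2 s=0: MISS | VC [14]
  [2] addr=0x3a blk=14 s=0: VC-HIT | VC [2]
  [3] addr=0x3b blk=14 s=0: L1-HIT | VC [2]
  [4] addr=0x3b blk=14 s=0: L1-HIT | VC [2]
  [5] addr=0x38 blk=14 s=0: L1-HIT | VC [2]
  [6] addr=0x3b blk=14 s=0: L1-HIT | VC [2]
  [7] addr=0x38 blk=14 s=0: L1-HIT | VC [2]
  [8] addr=0x3a blk=14 s=0: L1-HIT | VC [2]
  [9] addr=0x8 blk=2 s=0: VC-HIT | VC [14]
  [10] addr=0x10 blk=4 s=0: MISS | VC [14, 2]
  [11] addr=0xb blk=2 s=0: VC-HIT | VC [14, 4]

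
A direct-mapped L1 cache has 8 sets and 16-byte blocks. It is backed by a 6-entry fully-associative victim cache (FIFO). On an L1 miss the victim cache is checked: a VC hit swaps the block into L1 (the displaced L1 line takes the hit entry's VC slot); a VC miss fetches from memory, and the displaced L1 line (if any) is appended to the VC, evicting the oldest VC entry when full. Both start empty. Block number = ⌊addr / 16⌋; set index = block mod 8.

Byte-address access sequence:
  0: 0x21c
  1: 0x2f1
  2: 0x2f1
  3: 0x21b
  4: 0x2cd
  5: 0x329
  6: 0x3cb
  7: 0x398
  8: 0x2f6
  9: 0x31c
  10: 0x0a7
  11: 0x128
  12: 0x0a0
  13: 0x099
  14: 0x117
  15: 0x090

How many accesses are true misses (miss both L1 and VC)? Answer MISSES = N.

MISSES = 11

#0 0x21c→b33/s1 MISS; vc=[]
#1 0x2f1→b47/s7 MISS; vc=[]
#2 0x2f1→b47/s7 L1-HIT; vc=[]
#3 0x21b→b33/s1 L1-HIT; vc=[]
#4 0x2cd→b44/s4 MISS; vc=[]
#5 0x329→b50/s2 MISS; vc=[]
#6 0x3cb→b60/s4 MISS; vc=[44]
#7 0x398→b57/s1 MISS; vc=[44,33]
#8 0x2f6→b47/s7 L1-HIT; vc=[44,33]
#9 0x31c→b49/s1 MISS; vc=[44,33,57]
#10 0xa7→b10/s2 MISS; vc=[44,33,57,50]
#11 0x128→b18/s2 MISS; vc=[44,33,57,50,10]
#12 0xa0→b10/s2 VC-HIT; vc=[44,33,57,50,18]
#13 0x99→b9/s1 MISS; vc=[44,33,57,50,18,49]
#14 0x117→b17/s1 MISS; vc=[33,57,50,18,49,9]
#15 0x90→b9/s1 VC-HIT; vc=[33,57,50,18,49,17]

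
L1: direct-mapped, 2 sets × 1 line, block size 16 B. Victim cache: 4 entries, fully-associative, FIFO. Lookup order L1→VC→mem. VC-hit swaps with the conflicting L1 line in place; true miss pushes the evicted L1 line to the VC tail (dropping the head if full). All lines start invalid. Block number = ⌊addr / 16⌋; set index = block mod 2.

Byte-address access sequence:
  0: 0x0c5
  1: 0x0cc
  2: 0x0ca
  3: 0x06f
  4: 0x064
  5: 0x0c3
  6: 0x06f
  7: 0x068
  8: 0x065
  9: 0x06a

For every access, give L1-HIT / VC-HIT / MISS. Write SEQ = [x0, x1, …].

SEQ = [MISS, L1-HIT, L1-HIT, MISS, L1-HIT, VC-HIT, VC-HIT, L1-HIT, L1-HIT, L1-HIT]

0: 0xc5 (blk 12, set 0) → MISS  vc=[]
1: 0xcc (blk 12, set 0) → L1-HIT  vc=[]
2: 0xca (blk 12, set 0) → L1-HIT  vc=[]
3: 0x6f (blk 6, set 0) → MISS  vc=[12]
4: 0x64 (blk 6, set 0) → L1-HIT  vc=[12]
5: 0xc3 (blk 12, set 0) → VC-HIT  vc=[6]
6: 0x6f (blk 6, set 0) → VC-HIT  vc=[12]
7: 0x68 (blk 6, set 0) → L1-HIT  vc=[12]
8: 0x65 (blk 6, set 0) → L1-HIT  vc=[12]
9: 0x6a (blk 6, set 0) → L1-HIT  vc=[12]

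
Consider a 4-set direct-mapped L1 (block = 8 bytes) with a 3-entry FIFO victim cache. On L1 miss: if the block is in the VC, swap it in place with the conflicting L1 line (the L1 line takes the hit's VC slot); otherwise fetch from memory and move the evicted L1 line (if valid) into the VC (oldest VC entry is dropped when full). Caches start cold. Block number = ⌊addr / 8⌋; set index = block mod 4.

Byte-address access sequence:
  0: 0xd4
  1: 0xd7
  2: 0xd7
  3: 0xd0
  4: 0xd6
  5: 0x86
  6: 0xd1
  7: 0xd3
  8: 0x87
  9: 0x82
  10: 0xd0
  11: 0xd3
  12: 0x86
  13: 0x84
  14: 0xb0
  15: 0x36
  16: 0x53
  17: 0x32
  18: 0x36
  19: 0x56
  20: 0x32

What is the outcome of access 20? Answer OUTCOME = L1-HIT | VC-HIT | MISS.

#0 0xd4→b26/s2 MISS; vc=[]
#1 0xd7→b26/s2 L1-HIT; vc=[]
#2 0xd7→b26/s2 L1-HIT; vc=[]
#3 0xd0→b26/s2 L1-HIT; vc=[]
#4 0xd6→b26/s2 L1-HIT; vc=[]
#5 0x86→b16/s0 MISS; vc=[]
#6 0xd1→b26/s2 L1-HIT; vc=[]
#7 0xd3→b26/s2 L1-HIT; vc=[]
#8 0x87→b16/s0 L1-HIT; vc=[]
#9 0x82→b16/s0 L1-HIT; vc=[]
#10 0xd0→b26/s2 L1-HIT; vc=[]
#11 0xd3→b26/s2 L1-HIT; vc=[]
#12 0x86→b16/s0 L1-HIT; vc=[]
#13 0x84→b16/s0 L1-HIT; vc=[]
#14 0xb0→b22/s2 MISS; vc=[26]
#15 0x36→b6/s2 MISS; vc=[26,22]
#16 0x53→b10/s2 MISS; vc=[26,22,6]
#17 0x32→b6/s2 VC-HIT; vc=[26,22,10]
#18 0x36→b6/s2 L1-HIT; vc=[26,22,10]
#19 0x56→b10/s2 VC-HIT; vc=[26,22,6]
#20 0x32→b6/s2 VC-HIT; vc=[26,22,10]

OUTCOME = VC-HIT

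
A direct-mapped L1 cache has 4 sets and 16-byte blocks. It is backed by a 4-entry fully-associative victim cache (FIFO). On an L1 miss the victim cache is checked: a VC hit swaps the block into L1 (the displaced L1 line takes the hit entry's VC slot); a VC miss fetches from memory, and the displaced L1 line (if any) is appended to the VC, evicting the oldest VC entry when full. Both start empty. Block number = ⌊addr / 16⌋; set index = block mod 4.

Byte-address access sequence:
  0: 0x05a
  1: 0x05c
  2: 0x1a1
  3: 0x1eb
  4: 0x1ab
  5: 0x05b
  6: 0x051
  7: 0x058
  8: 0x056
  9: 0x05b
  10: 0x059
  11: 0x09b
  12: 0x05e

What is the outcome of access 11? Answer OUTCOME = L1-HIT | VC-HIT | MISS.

OUTCOME = MISS

#0 0x5a→b5/s1 MISS; vc=[]
#1 0x5c→b5/s1 L1-HIT; vc=[]
#2 0x1a1→b26/s2 MISS; vc=[]
#3 0x1eb→b30/s2 MISS; vc=[26]
#4 0x1ab→b26/s2 VC-HIT; vc=[30]
#5 0x5b→b5/s1 L1-HIT; vc=[30]
#6 0x51→b5/s1 L1-HIT; vc=[30]
#7 0x58→b5/s1 L1-HIT; vc=[30]
#8 0x56→b5/s1 L1-HIT; vc=[30]
#9 0x5b→b5/s1 L1-HIT; vc=[30]
#10 0x59→b5/s1 L1-HIT; vc=[30]
#11 0x9b→b9/s1 MISS; vc=[30,5]
#12 0x5e→b5/s1 VC-HIT; vc=[30,9]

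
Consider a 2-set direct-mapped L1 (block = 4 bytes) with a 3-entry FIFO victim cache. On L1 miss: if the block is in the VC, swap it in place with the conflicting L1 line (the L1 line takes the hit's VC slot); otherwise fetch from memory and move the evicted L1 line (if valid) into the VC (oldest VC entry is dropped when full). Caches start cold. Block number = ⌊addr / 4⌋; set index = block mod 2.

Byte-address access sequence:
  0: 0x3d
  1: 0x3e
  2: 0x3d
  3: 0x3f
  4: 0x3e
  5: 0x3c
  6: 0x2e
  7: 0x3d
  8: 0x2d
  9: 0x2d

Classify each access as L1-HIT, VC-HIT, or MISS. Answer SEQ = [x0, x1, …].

SEQ = [MISS, L1-HIT, L1-HIT, L1-HIT, L1-HIT, L1-HIT, MISS, VC-HIT, VC-HIT, L1-HIT]

#0 0x3d→b15/s1 MISS; vc=[]
#1 0x3e→b15/s1 L1-HIT; vc=[]
#2 0x3d→b15/s1 L1-HIT; vc=[]
#3 0x3f→b15/s1 L1-HIT; vc=[]
#4 0x3e→b15/s1 L1-HIT; vc=[]
#5 0x3c→b15/s1 L1-HIT; vc=[]
#6 0x2e→b11/s1 MISS; vc=[15]
#7 0x3d→b15/s1 VC-HIT; vc=[11]
#8 0x2d→b11/s1 VC-HIT; vc=[15]
#9 0x2d→b11/s1 L1-HIT; vc=[15]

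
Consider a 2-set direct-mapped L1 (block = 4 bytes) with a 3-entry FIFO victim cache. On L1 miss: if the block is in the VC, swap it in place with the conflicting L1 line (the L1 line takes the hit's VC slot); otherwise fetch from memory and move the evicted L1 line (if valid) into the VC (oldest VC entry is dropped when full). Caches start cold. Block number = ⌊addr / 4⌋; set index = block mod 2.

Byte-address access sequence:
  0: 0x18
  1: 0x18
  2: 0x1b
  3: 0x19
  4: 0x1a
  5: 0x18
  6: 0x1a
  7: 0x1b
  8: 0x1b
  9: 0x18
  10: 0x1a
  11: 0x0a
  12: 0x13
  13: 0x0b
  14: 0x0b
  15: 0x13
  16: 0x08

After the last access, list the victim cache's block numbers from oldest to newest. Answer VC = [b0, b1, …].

0: 0x18 (blk 6, set 0) → MISS  vc=[]
1: 0x18 (blk 6, set 0) → L1-HIT  vc=[]
2: 0x1b (blk 6, set 0) → L1-HIT  vc=[]
3: 0x19 (blk 6, set 0) → L1-HIT  vc=[]
4: 0x1a (blk 6, set 0) → L1-HIT  vc=[]
5: 0x18 (blk 6, set 0) → L1-HIT  vc=[]
6: 0x1a (blk 6, set 0) → L1-HIT  vc=[]
7: 0x1b (blk 6, set 0) → L1-HIT  vc=[]
8: 0x1b (blk 6, set 0) → L1-HIT  vc=[]
9: 0x18 (blk 6, set 0) → L1-HIT  vc=[]
10: 0x1a (blk 6, set 0) → L1-HIT  vc=[]
11: 0xa (blk 2, set 0) → MISS  vc=[6]
12: 0x13 (blk 4, set 0) → MISS  vc=[6, 2]
13: 0xb (blk 2, set 0) → VC-HIT  vc=[6, 4]
14: 0xb (blk 2, set 0) → L1-HIT  vc=[6, 4]
15: 0x13 (blk 4, set 0) → VC-HIT  vc=[6, 2]
16: 0x8 (blk 2, set 0) → VC-HIT  vc=[6, 4]

VC = [6, 4]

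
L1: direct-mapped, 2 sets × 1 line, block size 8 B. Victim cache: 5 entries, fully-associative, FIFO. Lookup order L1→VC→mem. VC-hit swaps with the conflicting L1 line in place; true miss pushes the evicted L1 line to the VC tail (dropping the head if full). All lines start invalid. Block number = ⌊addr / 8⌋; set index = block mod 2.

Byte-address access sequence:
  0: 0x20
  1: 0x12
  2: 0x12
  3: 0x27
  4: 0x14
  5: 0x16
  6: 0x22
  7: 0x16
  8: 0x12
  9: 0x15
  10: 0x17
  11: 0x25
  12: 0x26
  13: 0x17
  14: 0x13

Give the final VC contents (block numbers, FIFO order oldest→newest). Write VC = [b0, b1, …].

VC = [4]

  [0] addr=0x20 blk=4 s=0: MISS | VC []
  [1] addr=0x12 blk=2 s=0: MISS | VC [4]
  [2] addr=0x12 blk=2 s=0: L1-HIT | VC [4]
  [3] addr=0x27 blk=4 s=0: VC-HIT | VC [2]
  [4] addr=0x14 blk=2 s=0: VC-HIT | VC [4]
  [5] addr=0x16 blk=2 s=0: L1-HIT | VC [4]
  [6] addr=0x22 blk=4 s=0: VC-HIT | VC [2]
  [7] addr=0x16 blk=2 s=0: VC-HIT | VC [4]
  [8] addr=0x12 blk=2 s=0: L1-HIT | VC [4]
  [9] addr=0x15 blk=2 s=0: L1-HIT | VC [4]
  [10] addr=0x17 blk=2 s=0: L1-HIT | VC [4]
  [11] addr=0x25 blk=4 s=0: VC-HIT | VC [2]
  [12] addr=0x26 blk=4 s=0: L1-HIT | VC [2]
  [13] addr=0x17 blk=2 s=0: VC-HIT | VC [4]
  [14] addr=0x13 blk=2 s=0: L1-HIT | VC [4]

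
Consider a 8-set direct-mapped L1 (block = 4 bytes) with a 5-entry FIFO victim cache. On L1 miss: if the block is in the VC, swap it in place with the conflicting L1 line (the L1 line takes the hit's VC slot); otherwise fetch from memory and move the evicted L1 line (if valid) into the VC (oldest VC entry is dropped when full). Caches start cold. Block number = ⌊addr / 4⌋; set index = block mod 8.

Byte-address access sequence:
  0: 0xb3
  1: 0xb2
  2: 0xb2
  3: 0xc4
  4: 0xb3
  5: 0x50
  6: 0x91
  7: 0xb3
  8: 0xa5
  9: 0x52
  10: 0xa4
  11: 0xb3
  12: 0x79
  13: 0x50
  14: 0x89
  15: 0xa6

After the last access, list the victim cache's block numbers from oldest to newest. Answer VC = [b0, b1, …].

VC = [36, 44, 49]

#0 0xb3→b44/s4 MISS; vc=[]
#1 0xb2→b44/s4 L1-HIT; vc=[]
#2 0xb2→b44/s4 L1-HIT; vc=[]
#3 0xc4→b49/s1 MISS; vc=[]
#4 0xb3→b44/s4 L1-HIT; vc=[]
#5 0x50→b20/s4 MISS; vc=[44]
#6 0x91→b36/s4 MISS; vc=[44,20]
#7 0xb3→b44/s4 VC-HIT; vc=[36,20]
#8 0xa5→b41/s1 MISS; vc=[36,20,49]
#9 0x52→b20/s4 VC-HIT; vc=[36,44,49]
#10 0xa4→b41/s1 L1-HIT; vc=[36,44,49]
#11 0xb3→b44/s4 VC-HIT; vc=[36,20,49]
#12 0x79→b30/s6 MISS; vc=[36,20,49]
#13 0x50→b20/s4 VC-HIT; vc=[36,44,49]
#14 0x89→b34/s2 MISS; vc=[36,44,49]
#15 0xa6→b41/s1 L1-HIT; vc=[36,44,49]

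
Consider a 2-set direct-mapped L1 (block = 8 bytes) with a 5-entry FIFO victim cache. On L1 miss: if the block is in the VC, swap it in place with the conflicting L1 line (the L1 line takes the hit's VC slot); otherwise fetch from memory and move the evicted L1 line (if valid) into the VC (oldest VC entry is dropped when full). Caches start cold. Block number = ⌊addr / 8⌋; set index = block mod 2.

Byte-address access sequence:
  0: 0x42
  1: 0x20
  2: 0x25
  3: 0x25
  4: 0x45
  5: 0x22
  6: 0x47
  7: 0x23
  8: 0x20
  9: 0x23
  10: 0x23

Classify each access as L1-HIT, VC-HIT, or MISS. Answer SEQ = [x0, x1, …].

SEQ = [MISS, MISS, L1-HIT, L1-HIT, VC-HIT, VC-HIT, VC-HIT, VC-HIT, L1-HIT, L1-HIT, L1-HIT]

#0 0x42→b8/s0 MISS; vc=[]
#1 0x20→b4/s0 MISS; vc=[8]
#2 0x25→b4/s0 L1-HIT; vc=[8]
#3 0x25→b4/s0 L1-HIT; vc=[8]
#4 0x45→b8/s0 VC-HIT; vc=[4]
#5 0x22→b4/s0 VC-HIT; vc=[8]
#6 0x47→b8/s0 VC-HIT; vc=[4]
#7 0x23→b4/s0 VC-HIT; vc=[8]
#8 0x20→b4/s0 L1-HIT; vc=[8]
#9 0x23→b4/s0 L1-HIT; vc=[8]
#10 0x23→b4/s0 L1-HIT; vc=[8]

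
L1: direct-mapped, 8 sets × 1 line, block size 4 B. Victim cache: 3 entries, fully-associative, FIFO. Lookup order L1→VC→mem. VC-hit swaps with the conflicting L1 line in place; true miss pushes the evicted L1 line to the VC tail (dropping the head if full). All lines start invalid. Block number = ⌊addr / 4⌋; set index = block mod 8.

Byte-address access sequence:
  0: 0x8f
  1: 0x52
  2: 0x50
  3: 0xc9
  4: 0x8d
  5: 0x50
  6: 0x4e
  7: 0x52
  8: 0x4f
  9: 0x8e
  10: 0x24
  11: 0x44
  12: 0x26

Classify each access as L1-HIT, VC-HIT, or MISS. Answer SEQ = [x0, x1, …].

  [0] addr=0x8f blk=35 s=3: MISS | VC []
  [1] addr=0x52 blk=20 s=4: MISS | VC []
  [2] addr=0x50 blk=20 s=4: L1-HIT | VC []
  [3] addr=0xc9 blk=50 s=2: MISS | VC []
  [4] addr=0x8d blk=35 s=3: L1-HIT | VC []
  [5] addr=0x50 blk=20 s=4: L1-HIT | VC []
  [6] addr=0x4e blk=19 s=3: MISS | VC [35]
  [7] addr=0x52 blk=20 s=4: L1-HIT | VC [35]
  [8] addr=0x4f blk=19 s=3: L1-HIT | VC [35]
  [9] addr=0x8e blk=35 s=3: VC-HIT | VC [19]
  [10] addr=0x24 blk=9 s=1: MISS | VC [19]
  [11] addr=0x44 blk=17 s=1: MISS | VC [19, 9]
  [12] addr=0x26 blk=9 s=1: VC-HIT | VC [19, 17]

SEQ = [MISS, MISS, L1-HIT, MISS, L1-HIT, L1-HIT, MISS, L1-HIT, L1-HIT, VC-HIT, MISS, MISS, VC-HIT]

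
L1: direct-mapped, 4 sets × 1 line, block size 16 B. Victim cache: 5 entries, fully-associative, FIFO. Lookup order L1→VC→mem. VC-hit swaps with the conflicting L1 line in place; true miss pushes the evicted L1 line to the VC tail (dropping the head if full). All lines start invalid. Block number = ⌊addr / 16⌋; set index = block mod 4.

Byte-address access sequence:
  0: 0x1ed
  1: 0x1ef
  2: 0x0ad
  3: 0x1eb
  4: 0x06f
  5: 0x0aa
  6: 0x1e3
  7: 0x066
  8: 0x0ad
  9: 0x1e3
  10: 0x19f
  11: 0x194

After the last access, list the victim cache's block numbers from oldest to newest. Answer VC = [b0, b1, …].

0: 0x1ed (blk 30, set 2) → MISS  vc=[]
1: 0x1ef (blk 30, set 2) → L1-HIT  vc=[]
2: 0xad (blk 10, set 2) → MISS  vc=[30]
3: 0x1eb (blk 30, set 2) → VC-HIT  vc=[10]
4: 0x6f (blk 6, set 2) → MISS  vc=[10, 30]
5: 0xaa (blk 10, set 2) → VC-HIT  vc=[6, 30]
6: 0x1e3 (blk 30, set 2) → VC-HIT  vc=[6, 10]
7: 0x66 (blk 6, set 2) → VC-HIT  vc=[30, 10]
8: 0xad (blk 10, set 2) → VC-HIT  vc=[30, 6]
9: 0x1e3 (blk 30, set 2) → VC-HIT  vc=[10, 6]
10: 0x19f (blk 25, set 1) → MISS  vc=[10, 6]
11: 0x194 (blk 25, set 1) → L1-HIT  vc=[10, 6]

VC = [10, 6]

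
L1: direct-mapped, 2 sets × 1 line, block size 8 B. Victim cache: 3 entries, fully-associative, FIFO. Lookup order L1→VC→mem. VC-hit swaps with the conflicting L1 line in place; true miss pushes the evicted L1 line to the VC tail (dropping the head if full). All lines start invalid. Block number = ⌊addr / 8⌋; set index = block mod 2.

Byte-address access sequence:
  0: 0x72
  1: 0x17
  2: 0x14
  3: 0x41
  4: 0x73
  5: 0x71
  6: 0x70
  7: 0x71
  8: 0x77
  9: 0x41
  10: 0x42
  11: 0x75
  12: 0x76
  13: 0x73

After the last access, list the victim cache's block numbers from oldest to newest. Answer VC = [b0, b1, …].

0: 0x72 (blk 14, set 0) → MISS  vc=[]
1: 0x17 (blk 2, set 0) → MISS  vc=[14]
2: 0x14 (blk 2, set 0) → L1-HIT  vc=[14]
3: 0x41 (blk 8, set 0) → MISS  vc=[14, 2]
4: 0x73 (blk 14, set 0) → VC-HIT  vc=[8, 2]
5: 0x71 (blk 14, set 0) → L1-HIT  vc=[8, 2]
6: 0x70 (blk 14, set 0) → L1-HIT  vc=[8, 2]
7: 0x71 (blk 14, set 0) → L1-HIT  vc=[8, 2]
8: 0x77 (blk 14, set 0) → L1-HIT  vc=[8, 2]
9: 0x41 (blk 8, set 0) → VC-HIT  vc=[14, 2]
10: 0x42 (blk 8, set 0) → L1-HIT  vc=[14, 2]
11: 0x75 (blk 14, set 0) → VC-HIT  vc=[8, 2]
12: 0x76 (blk 14, set 0) → L1-HIT  vc=[8, 2]
13: 0x73 (blk 14, set 0) → L1-HIT  vc=[8, 2]

VC = [8, 2]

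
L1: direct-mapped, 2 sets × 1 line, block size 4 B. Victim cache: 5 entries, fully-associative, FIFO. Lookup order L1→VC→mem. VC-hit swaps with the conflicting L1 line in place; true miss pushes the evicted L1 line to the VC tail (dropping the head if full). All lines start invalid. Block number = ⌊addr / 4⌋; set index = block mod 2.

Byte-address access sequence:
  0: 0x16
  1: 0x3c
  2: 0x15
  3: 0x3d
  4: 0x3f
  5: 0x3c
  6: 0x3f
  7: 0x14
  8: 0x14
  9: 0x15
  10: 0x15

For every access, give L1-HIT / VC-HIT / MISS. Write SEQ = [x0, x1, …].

SEQ = [MISS, MISS, VC-HIT, VC-HIT, L1-HIT, L1-HIT, L1-HIT, VC-HIT, L1-HIT, L1-HIT, L1-HIT]

  [0] addr=0x16 blk=5 s=1: MISS | VC []
  [1] addr=0x3c blk=15 s=1: MISS | VC [5]
  [2] addr=0x15 blk=5 s=1: VC-HIT | VC [15]
  [3] addr=0x3d blk=15 s=1: VC-HIT | VC [5]
  [4] addr=0x3f blk=15 s=1: L1-HIT | VC [5]
  [5] addr=0x3c blk=15 s=1: L1-HIT | VC [5]
  [6] addr=0x3f blk=15 s=1: L1-HIT | VC [5]
  [7] addr=0x14 blk=5 s=1: VC-HIT | VC [15]
  [8] addr=0x14 blk=5 s=1: L1-HIT | VC [15]
  [9] addr=0x15 blk=5 s=1: L1-HIT | VC [15]
  [10] addr=0x15 blk=5 s=1: L1-HIT | VC [15]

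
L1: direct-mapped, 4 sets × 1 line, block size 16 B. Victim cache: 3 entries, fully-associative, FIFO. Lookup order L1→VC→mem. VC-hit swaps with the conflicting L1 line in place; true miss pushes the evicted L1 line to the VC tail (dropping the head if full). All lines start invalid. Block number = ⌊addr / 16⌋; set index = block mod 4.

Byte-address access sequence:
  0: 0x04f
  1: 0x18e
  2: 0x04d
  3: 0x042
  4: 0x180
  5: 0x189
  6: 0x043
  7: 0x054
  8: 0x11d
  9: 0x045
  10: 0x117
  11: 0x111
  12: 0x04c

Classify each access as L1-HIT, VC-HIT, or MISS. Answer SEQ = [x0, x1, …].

0: 0x4f (blk 4, set 0) → MISS  vc=[]
1: 0x18e (blk 24, set 0) → MISS  vc=[4]
2: 0x4d (blk 4, set 0) → VC-HIT  vc=[24]
3: 0x42 (blk 4, set 0) → L1-HIT  vc=[24]
4: 0x180 (blk 24, set 0) → VC-HIT  vc=[4]
5: 0x189 (blk 24, set 0) → L1-HIT  vc=[4]
6: 0x43 (blk 4, set 0) → VC-HIT  vc=[24]
7: 0x54 (blk 5, set 1) → MISS  vc=[24]
8: 0x11d (blk 17, set 1) → MISS  vc=[24, 5]
9: 0x45 (blk 4, set 0) → L1-HIT  vc=[24, 5]
10: 0x117 (blk 17, set 1) → L1-HIT  vc=[24, 5]
11: 0x111 (blk 17, set 1) → L1-HIT  vc=[24, 5]
12: 0x4c (blk 4, set 0) → L1-HIT  vc=[24, 5]

SEQ = [MISS, MISS, VC-HIT, L1-HIT, VC-HIT, L1-HIT, VC-HIT, MISS, MISS, L1-HIT, L1-HIT, L1-HIT, L1-HIT]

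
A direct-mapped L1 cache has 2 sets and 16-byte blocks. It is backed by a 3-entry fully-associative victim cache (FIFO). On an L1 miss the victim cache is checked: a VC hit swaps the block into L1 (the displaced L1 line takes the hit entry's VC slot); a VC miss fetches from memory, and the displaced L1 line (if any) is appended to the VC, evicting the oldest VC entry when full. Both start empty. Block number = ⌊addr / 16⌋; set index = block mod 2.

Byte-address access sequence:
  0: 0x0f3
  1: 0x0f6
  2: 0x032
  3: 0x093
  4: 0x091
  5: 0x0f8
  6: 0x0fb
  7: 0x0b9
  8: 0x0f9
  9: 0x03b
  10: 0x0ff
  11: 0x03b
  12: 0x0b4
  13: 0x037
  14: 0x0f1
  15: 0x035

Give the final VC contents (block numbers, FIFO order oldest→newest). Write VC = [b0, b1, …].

VC = [9, 15, 11]

  [0] addr=0xf3 blk=15 s=1: MISS | VC []
  [1] addr=0xf6 blk=15 s=1: L1-HIT | VC []
  [2] addr=0x32 blk=3 s=1: MISS | VC [15]
  [3] addr=0x93 blk=9 s=1: MISS | VC [15, 3]
  [4] addr=0x91 blk=9 s=1: L1-HIT | VC [15, 3]
  [5] addr=0xf8 blk=15 s=1: VC-HIT | VC [9, 3]
  [6] addr=0xfb blk=15 s=1: L1-HIT | VC [9, 3]
  [7] addr=0xb9 blk=11 s=1: MISS | VC [9, 3, 15]
  [8] addr=0xf9 blk=15 s=1: VC-HIT | VC [9, 3, 11]
  [9] addr=0x3b blk=3 s=1: VC-HIT | VC [9, 15, 11]
  [10] addr=0xff blk=15 s=1: VC-HIT | VC [9, 3, 11]
  [11] addr=0x3b blk=3 s=1: VC-HIT | VC [9, 15, 11]
  [12] addr=0xb4 blk=11 s=1: VC-HIT | VC [9, 15, 3]
  [13] addr=0x37 blk=3 s=1: VC-HIT | VC [9, 15, 11]
  [14] addr=0xf1 blk=15 s=1: VC-HIT | VC [9, 3, 11]
  [15] addr=0x35 blk=3 s=1: VC-HIT | VC [9, 15, 11]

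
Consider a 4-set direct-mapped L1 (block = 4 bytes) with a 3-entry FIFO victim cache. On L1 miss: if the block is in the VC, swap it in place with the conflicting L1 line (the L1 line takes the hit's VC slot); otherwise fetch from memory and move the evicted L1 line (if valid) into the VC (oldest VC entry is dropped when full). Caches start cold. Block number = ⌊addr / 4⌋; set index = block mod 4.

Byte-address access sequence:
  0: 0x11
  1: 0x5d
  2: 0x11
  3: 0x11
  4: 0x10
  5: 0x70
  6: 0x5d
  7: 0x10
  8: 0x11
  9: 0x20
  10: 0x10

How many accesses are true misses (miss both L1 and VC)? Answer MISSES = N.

MISSES = 4

  [0] addr=0x11 blk=4 s=0: MISS | VC []
  [1] addr=0x5d blk=23 s=3: MISS | VC []
  [2] addr=0x11 blk=4 s=0: L1-HIT | VC []
  [3] addr=0x11 blk=4 s=0: L1-HIT | VC []
  [4] addr=0x10 blk=4 s=0: L1-HIT | VC []
  [5] addr=0x70 blk=28 s=0: MISS | VC [4]
  [6] addr=0x5d blk=23 s=3: L1-HIT | VC [4]
  [7] addr=0x10 blk=4 s=0: VC-HIT | VC [28]
  [8] addr=0x11 blk=4 s=0: L1-HIT | VC [28]
  [9] addr=0x20 blk=8 s=0: MISS | VC [28, 4]
  [10] addr=0x10 blk=4 s=0: VC-HIT | VC [28, 8]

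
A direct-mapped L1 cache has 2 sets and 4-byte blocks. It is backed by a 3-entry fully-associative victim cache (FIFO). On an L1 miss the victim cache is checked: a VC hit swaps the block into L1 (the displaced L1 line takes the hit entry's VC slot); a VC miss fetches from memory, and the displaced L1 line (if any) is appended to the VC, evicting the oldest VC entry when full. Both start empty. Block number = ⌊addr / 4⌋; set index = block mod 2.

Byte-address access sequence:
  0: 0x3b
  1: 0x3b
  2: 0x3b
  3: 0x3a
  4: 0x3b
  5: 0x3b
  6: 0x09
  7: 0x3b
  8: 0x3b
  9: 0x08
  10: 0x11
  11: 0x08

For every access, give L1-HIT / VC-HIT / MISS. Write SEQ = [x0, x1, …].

SEQ = [MISS, L1-HIT, L1-HIT, L1-HIT, L1-HIT, L1-HIT, MISS, VC-HIT, L1-HIT, VC-HIT, MISS, VC-HIT]

  [0] addr=0x3b blk=14 s=0: MISS | VC []
  [1] addr=0x3b blk=14 s=0: L1-HIT | VC []
  [2] addr=0x3b blk=14 s=0: L1-HIT | VC []
  [3] addr=0x3a blk=14 s=0: L1-HIT | VC []
  [4] addr=0x3b blk=14 s=0: L1-HIT | VC []
  [5] addr=0x3b blk=14 s=0: L1-HIT | VC []
  [6] addr=0x9 blk=2 s=0: MISS | VC [14]
  [7] addr=0x3b blk=14 s=0: VC-HIT | VC [2]
  [8] addr=0x3b blk=14 s=0: L1-HIT | VC [2]
  [9] addr=0x8 blk=2 s=0: VC-HIT | VC [14]
  [10] addr=0x11 blk=4 s=0: MISS | VC [14, 2]
  [11] addr=0x8 blk=2 s=0: VC-HIT | VC [14, 4]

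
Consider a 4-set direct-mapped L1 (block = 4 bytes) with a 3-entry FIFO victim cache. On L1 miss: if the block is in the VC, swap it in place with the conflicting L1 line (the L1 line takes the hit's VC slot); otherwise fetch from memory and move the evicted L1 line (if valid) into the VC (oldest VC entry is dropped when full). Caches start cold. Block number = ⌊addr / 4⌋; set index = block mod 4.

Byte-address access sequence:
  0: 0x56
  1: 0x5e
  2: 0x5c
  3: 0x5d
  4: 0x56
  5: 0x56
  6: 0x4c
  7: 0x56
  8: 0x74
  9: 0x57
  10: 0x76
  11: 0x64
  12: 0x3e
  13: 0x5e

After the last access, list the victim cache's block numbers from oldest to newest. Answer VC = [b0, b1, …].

0: 0x56 (blk 21, set 1) → MISS  vc=[]
1: 0x5e (blk 23, set 3) → MISS  vc=[]
2: 0x5c (blk 23, set 3) → L1-HIT  vc=[]
3: 0x5d (blk 23, set 3) → L1-HIT  vc=[]
4: 0x56 (blk 21, set 1) → L1-HIT  vc=[]
5: 0x56 (blk 21, set 1) → L1-HIT  vc=[]
6: 0x4c (blk 19, set 3) → MISS  vc=[23]
7: 0x56 (blk 21, set 1) → L1-HIT  vc=[23]
8: 0x74 (blk 29, set 1) → MISS  vc=[23, 21]
9: 0x57 (blk 21, set 1) → VC-HIT  vc=[23, 29]
10: 0x76 (blk 29, set 1) → VC-HIT  vc=[23, 21]
11: 0x64 (blk 25, set 1) → MISS  vc=[23, 21, 29]
12: 0x3e (blk 15, set 3) → MISS  vc=[21, 29, 19]
13: 0x5e (blk 23, set 3) → MISS  vc=[29, 19, 15]

VC = [29, 19, 15]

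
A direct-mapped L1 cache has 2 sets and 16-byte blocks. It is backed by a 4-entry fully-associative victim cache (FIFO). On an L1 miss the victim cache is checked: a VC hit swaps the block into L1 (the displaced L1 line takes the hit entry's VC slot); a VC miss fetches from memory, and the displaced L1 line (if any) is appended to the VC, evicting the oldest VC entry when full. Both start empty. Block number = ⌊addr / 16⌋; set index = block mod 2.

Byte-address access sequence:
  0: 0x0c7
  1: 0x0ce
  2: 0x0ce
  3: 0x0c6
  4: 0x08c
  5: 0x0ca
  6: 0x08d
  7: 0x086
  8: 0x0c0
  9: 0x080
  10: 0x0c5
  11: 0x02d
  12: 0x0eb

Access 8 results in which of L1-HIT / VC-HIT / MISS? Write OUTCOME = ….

  [0] addr=0xc7 blk=12 s=0: MISS | VC []
  [1] addr=0xce blk=12 s=0: L1-HIT | VC []
  [2] addr=0xce blk=12 s=0: L1-HIT | VC []
  [3] addr=0xc6 blk=12 s=0: L1-HIT | VC []
  [4] addr=0x8c blk=8 s=0: MISS | VC [12]
  [5] addr=0xca blk=12 s=0: VC-HIT | VC [8]
  [6] addr=0x8d blk=8 s=0: VC-HIT | VC [12]
  [7] addr=0x86 blk=8 s=0: L1-HIT | VC [12]
  [8] addr=0xc0 blk=12 s=0: VC-HIT | VC [8]
  [9] addr=0x80 blk=8 s=0: VC-HIT | VC [12]
  [10] addr=0xc5 blk=12 s=0: VC-HIT | VC [8]
  [11] addr=0x2d blk=2 s=0: MISS | VC [8, 12]
  [12] addr=0xeb blk=14 s=0: MISS | VC [8, 12, 2]

OUTCOME = VC-HIT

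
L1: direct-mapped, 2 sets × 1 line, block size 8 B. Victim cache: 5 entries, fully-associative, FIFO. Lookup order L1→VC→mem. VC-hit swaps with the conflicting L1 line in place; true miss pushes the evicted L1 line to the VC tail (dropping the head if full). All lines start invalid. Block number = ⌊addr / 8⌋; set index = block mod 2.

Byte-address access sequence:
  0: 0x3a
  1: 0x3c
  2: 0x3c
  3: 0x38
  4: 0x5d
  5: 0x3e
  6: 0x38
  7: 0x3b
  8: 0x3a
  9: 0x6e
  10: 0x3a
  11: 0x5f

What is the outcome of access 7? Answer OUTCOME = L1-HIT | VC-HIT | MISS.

#0 0x3a→b7/s1 MISS; vc=[]
#1 0x3c→b7/s1 L1-HIT; vc=[]
#2 0x3c→b7/s1 L1-HIT; vc=[]
#3 0x38→b7/s1 L1-HIT; vc=[]
#4 0x5d→b11/s1 MISS; vc=[7]
#5 0x3e→b7/s1 VC-HIT; vc=[11]
#6 0x38→b7/s1 L1-HIT; vc=[11]
#7 0x3b→b7/s1 L1-HIT; vc=[11]
#8 0x3a→b7/s1 L1-HIT; vc=[11]
#9 0x6e→b13/s1 MISS; vc=[11,7]
#10 0x3a→b7/s1 VC-HIT; vc=[11,13]
#11 0x5f→b11/s1 VC-HIT; vc=[7,13]

OUTCOME = L1-HIT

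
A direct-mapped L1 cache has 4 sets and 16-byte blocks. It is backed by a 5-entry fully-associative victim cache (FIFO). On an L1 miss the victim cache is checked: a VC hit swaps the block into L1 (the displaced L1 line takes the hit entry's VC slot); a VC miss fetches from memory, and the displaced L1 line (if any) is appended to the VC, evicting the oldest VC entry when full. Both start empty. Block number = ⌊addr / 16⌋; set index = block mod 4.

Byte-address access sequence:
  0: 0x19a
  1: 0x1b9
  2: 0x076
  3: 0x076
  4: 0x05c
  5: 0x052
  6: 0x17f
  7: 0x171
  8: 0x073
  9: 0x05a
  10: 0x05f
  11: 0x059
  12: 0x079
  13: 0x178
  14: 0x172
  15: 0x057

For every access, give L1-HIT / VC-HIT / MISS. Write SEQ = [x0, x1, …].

  [0] addr=0x19a blk=25 s=1: MISS | VC []
  [1] addr=0x1b9 blk=27 s=3: MISS | VC []
  [2] addr=0x76 blk=7 s=3: MISS | VC [27]
  [3] addr=0x76 blk=7 s=3: L1-HIT | VC [27]
  [4] addr=0x5c blk=5 s=1: MISS | VC [27, 25]
  [5] addr=0x52 blk=5 s=1: L1-HIT | VC [27, 25]
  [6] addr=0x17f blk=23 s=3: MISS | VC [27, 25, 7]
  [7] addr=0x171 blk=23 s=3: L1-HIT | VC [27, 25, 7]
  [8] addr=0x73 blk=7 s=3: VC-HIT | VC [27, 25, 23]
  [9] addr=0x5a blk=5 s=1: L1-HIT | VC [27, 25, 23]
  [10] addr=0x5f blk=5 s=1: L1-HIT | VC [27, 25, 23]
  [11] addr=0x59 blk=5 s=1: L1-HIT | VC [27, 25, 23]
  [12] addr=0x79 blk=7 s=3: L1-HIT | VC [27, 25, 23]
  [13] addr=0x178 blk=23 s=3: VC-HIT | VC [27, 25, 7]
  [14] addr=0x172 blk=23 s=3: L1-HIT | VC [27, 25, 7]
  [15] addr=0x57 blk=5 s=1: L1-HIT | VC [27, 25, 7]

SEQ = [MISS, MISS, MISS, L1-HIT, MISS, L1-HIT, MISS, L1-HIT, VC-HIT, L1-HIT, L1-HIT, L1-HIT, L1-HIT, VC-HIT, L1-HIT, L1-HIT]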